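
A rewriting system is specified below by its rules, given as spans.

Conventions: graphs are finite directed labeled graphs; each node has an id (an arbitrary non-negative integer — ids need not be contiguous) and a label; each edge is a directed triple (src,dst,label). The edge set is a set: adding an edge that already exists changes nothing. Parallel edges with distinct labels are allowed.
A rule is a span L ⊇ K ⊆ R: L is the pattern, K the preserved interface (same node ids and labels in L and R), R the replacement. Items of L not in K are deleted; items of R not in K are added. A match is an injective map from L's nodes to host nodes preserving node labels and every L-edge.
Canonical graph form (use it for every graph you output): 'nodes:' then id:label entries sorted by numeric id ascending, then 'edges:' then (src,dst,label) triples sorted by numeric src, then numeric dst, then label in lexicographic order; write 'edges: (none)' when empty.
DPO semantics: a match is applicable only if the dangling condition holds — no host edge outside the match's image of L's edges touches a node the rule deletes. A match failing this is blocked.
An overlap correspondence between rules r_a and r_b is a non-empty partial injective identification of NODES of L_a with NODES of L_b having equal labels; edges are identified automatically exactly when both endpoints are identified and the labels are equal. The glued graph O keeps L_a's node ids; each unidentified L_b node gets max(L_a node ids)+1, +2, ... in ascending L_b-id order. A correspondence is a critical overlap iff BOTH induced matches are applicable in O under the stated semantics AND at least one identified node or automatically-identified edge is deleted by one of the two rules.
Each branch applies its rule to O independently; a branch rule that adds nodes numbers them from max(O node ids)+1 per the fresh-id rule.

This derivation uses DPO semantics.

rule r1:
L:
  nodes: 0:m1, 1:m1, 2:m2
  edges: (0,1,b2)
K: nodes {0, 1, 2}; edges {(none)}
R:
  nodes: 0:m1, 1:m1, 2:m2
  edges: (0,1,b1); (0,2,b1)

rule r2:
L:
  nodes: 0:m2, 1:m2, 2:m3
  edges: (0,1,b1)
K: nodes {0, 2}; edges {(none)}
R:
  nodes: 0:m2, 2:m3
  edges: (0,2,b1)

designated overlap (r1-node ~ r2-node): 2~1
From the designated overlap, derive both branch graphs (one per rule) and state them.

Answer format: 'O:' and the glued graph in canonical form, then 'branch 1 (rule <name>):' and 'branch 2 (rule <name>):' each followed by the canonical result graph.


O:
nodes: 0:m1, 1:m1, 2:m2, 3:m2, 4:m3
edges: (0,1,b2); (3,2,b1)
branch 1 (rule r1):
nodes: 0:m1, 1:m1, 2:m2, 3:m2, 4:m3
edges: (0,1,b1); (0,2,b1); (3,2,b1)
branch 2 (rule r2):
nodes: 0:m1, 1:m1, 3:m2, 4:m3
edges: (0,1,b2); (3,4,b1)


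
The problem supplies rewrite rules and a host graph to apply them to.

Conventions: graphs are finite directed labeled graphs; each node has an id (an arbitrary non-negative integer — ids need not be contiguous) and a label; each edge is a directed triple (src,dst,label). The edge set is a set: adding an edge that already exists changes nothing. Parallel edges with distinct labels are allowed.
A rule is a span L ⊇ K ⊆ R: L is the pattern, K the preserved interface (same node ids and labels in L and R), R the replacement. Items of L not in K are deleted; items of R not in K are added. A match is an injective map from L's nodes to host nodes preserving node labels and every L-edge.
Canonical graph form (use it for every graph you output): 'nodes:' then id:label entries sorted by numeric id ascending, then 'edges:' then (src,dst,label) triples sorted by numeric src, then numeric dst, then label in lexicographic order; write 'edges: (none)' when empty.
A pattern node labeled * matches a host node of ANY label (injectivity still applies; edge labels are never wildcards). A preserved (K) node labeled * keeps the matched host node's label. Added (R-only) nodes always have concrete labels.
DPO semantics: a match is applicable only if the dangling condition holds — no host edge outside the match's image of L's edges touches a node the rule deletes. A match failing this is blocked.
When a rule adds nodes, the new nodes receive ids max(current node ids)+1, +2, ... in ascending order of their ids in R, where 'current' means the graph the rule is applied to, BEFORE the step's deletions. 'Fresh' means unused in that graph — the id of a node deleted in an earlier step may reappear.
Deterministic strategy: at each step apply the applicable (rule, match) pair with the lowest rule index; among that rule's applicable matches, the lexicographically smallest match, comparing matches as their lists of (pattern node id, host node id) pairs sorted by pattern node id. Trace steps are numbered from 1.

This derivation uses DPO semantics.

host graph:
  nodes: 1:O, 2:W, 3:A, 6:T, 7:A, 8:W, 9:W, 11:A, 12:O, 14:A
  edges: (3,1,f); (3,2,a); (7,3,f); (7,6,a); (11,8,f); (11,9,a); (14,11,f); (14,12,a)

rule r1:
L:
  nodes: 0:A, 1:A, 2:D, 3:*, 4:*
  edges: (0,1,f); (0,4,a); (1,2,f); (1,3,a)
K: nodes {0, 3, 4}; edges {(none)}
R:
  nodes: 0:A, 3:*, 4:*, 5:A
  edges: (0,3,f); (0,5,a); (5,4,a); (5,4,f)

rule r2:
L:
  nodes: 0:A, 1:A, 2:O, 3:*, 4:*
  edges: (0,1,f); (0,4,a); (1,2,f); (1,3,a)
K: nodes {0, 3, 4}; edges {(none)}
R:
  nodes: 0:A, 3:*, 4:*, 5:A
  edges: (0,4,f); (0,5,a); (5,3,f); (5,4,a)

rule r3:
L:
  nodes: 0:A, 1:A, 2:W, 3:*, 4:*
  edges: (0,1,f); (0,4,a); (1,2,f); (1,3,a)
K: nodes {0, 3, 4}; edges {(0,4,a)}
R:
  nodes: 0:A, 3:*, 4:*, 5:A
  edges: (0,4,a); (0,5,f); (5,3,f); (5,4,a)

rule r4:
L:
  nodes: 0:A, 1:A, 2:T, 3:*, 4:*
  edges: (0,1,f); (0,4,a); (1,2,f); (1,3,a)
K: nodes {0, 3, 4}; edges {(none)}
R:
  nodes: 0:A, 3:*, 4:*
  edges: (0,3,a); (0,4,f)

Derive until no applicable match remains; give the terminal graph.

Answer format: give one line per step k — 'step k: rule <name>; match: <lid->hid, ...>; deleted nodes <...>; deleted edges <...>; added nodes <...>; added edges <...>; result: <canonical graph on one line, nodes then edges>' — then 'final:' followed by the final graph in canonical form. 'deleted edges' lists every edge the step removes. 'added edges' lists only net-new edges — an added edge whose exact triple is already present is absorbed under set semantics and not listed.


step 1: rule r2; match: 0->7, 1->3, 2->1, 3->2, 4->6; deleted nodes 1, 3; deleted edges (3,1,f); (3,2,a); (7,3,f); (7,6,a); added nodes 15; added edges (7,6,f); (7,15,a); (15,2,f); (15,6,a); result: nodes: 2:W, 6:T, 7:A, 8:W, 9:W, 11:A, 12:O, 14:A, 15:A edges: (7,6,f); (7,15,a); (11,8,f); (11,9,a); (14,11,f); (14,12,a); (15,2,f); (15,6,a)
step 2: rule r3; match: 0->14, 1->11, 2->8, 3->9, 4->12; deleted nodes 8, 11; deleted edges (11,8,f); (11,9,a); (14,11,f); added nodes 16; added edges (14,16,f); (16,9,f); (16,12,a); result: nodes: 2:W, 6:T, 7:A, 9:W, 12:O, 14:A, 15:A, 16:A edges: (7,6,f); (7,15,a); (14,12,a); (14,16,f); (15,2,f); (15,6,a); (16,9,f); (16,12,a)
final:
nodes: 2:W, 6:T, 7:A, 9:W, 12:O, 14:A, 15:A, 16:A
edges: (7,6,f); (7,15,a); (14,12,a); (14,16,f); (15,2,f); (15,6,a); (16,9,f); (16,12,a)


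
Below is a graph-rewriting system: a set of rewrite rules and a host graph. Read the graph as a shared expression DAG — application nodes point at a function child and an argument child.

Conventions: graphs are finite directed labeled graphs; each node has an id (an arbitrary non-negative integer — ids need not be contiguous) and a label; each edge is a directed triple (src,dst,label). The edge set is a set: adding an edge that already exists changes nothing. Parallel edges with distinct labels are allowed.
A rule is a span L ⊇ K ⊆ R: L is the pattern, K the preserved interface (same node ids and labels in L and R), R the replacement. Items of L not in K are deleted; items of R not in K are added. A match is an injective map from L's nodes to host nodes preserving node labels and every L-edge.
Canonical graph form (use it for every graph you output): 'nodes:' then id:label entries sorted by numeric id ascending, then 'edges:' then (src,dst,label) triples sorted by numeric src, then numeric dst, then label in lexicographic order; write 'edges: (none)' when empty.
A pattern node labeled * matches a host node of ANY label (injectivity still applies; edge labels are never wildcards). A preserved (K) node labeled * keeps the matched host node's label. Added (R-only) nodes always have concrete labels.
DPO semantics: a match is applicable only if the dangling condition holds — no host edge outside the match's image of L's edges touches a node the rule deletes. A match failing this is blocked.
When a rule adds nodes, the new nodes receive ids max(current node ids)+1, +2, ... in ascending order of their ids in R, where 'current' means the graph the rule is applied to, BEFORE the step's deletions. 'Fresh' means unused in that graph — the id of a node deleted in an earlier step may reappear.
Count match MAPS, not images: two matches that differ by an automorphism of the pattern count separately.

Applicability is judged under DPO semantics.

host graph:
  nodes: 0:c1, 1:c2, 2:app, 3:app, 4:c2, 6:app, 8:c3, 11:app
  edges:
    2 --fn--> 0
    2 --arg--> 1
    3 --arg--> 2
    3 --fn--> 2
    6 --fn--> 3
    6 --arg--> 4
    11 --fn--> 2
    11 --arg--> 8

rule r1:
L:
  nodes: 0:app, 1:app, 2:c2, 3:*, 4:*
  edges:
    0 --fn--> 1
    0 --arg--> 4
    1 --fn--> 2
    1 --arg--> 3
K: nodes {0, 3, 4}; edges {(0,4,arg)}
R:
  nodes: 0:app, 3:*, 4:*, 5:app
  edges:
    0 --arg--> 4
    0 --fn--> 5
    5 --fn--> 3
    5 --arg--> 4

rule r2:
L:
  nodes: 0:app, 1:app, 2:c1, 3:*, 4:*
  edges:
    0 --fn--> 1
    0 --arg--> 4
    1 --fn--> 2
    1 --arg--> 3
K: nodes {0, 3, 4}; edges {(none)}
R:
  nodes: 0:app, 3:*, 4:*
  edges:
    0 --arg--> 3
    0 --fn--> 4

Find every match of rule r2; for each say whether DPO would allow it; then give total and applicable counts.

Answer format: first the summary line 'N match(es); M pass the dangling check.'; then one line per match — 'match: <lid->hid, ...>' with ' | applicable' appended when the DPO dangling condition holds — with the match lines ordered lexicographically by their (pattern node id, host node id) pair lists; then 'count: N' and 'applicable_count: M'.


1 match(es); 0 pass the dangling check.
match: 0->11, 1->2, 2->0, 3->1, 4->8
count: 1
applicable_count: 0


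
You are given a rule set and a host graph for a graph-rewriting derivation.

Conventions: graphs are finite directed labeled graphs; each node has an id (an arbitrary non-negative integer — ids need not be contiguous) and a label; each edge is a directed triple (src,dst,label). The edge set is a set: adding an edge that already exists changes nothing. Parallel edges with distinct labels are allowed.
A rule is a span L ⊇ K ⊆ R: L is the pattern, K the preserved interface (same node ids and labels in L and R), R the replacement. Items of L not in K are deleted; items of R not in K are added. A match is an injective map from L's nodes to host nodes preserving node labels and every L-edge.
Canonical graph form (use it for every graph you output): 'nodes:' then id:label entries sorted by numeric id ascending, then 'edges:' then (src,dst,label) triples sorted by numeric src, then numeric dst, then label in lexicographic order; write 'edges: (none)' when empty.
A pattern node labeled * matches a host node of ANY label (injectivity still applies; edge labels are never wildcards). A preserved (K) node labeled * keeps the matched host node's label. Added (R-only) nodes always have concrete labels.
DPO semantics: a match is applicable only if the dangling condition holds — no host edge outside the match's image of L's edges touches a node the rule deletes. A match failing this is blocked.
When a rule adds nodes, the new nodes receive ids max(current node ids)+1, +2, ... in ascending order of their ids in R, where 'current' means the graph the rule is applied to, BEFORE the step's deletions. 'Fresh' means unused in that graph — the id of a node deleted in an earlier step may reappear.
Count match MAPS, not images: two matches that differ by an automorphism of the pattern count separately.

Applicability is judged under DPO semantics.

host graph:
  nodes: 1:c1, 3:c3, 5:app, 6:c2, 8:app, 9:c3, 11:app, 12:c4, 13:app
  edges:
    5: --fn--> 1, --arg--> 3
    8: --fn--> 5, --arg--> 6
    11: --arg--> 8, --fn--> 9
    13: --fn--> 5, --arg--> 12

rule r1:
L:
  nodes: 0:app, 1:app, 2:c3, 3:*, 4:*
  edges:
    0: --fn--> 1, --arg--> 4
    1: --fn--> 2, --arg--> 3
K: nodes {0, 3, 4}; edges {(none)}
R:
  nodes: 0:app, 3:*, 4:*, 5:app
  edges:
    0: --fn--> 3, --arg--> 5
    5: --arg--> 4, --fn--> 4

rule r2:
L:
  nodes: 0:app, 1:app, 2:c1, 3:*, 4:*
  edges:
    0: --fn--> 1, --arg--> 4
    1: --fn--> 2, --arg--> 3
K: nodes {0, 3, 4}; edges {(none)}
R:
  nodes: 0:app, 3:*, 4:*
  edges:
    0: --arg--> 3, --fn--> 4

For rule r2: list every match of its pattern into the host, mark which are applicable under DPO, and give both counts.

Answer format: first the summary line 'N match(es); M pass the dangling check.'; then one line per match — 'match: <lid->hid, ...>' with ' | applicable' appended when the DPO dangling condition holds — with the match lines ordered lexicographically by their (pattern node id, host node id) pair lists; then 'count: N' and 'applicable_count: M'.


2 match(es); 0 pass the dangling check.
match: 0->8, 1->5, 2->1, 3->3, 4->6
match: 0->13, 1->5, 2->1, 3->3, 4->12
count: 2
applicable_count: 0


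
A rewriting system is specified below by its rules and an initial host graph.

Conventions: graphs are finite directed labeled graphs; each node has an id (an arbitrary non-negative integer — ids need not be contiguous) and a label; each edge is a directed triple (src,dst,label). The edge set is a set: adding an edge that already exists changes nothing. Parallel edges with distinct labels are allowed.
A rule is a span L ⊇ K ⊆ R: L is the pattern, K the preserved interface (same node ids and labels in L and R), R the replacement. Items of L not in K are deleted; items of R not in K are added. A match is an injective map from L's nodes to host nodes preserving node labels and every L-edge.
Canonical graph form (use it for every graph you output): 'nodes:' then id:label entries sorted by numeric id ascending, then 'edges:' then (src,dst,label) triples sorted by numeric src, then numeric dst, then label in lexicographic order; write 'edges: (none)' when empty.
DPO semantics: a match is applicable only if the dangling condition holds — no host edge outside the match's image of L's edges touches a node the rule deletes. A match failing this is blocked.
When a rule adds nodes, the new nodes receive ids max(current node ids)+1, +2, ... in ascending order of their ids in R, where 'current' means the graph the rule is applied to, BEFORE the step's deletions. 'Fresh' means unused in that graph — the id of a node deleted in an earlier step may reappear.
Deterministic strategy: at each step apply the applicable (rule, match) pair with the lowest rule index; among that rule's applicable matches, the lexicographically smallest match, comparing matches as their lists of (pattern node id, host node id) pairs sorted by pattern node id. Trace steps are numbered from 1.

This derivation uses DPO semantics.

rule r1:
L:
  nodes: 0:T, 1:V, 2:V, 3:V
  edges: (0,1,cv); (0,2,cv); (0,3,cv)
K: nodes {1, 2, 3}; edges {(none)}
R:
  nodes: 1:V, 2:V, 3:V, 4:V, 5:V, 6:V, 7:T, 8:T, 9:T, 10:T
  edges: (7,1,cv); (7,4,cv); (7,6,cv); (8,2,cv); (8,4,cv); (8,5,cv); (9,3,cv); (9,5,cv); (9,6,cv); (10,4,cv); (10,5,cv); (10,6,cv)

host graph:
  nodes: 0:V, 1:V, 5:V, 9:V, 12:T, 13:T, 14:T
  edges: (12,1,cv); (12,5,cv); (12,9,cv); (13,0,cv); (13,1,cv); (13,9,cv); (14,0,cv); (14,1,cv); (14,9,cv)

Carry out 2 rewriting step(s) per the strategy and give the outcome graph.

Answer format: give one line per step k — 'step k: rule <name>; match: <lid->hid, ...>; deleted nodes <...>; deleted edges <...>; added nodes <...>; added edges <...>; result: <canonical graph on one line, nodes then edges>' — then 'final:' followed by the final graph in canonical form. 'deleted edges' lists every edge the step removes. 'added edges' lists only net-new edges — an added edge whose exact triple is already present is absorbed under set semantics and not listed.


step 1: rule r1; match: 0->12, 1->1, 2->5, 3->9; deleted nodes 12; deleted edges (12,1,cv); (12,5,cv); (12,9,cv); added nodes 15, 16, 17, 18, 19, 20, 21; added edges (18,1,cv); (18,15,cv); (18,17,cv); (19,5,cv); (19,15,cv); (19,16,cv); (20,9,cv); (20,16,cv); (20,17,cv); (21,15,cv); (21,16,cv); (21,17,cv); result: nodes: 0:V, 1:V, 5:V, 9:V, 13:T, 14:T, 15:V, 16:V, 17:V, 18:T, 19:T, 20:T, 21:T edges: (13,0,cv); (13,1,cv); (13,9,cv); (14,0,cv); (14,1,cv); (14,9,cv); (18,1,cv); (18,15,cv); (18,17,cv); (19,5,cv); (19,15,cv); (19,16,cv); (20,9,cv); (20,16,cv); (20,17,cv); (21,15,cv); (21,16,cv); (21,17,cv)
step 2: rule r1; match: 0->13, 1->0, 2->1, 3->9; deleted nodes 13; deleted edges (13,0,cv); (13,1,cv); (13,9,cv); added nodes 22, 23, 24, 25, 26, 27, 28; added edges (25,0,cv); (25,22,cv); (25,24,cv); (26,1,cv); (26,22,cv); (26,23,cv); (27,9,cv); (27,23,cv); (27,24,cv); (28,22,cv); (28,23,cv); (28,24,cv); result: nodes: 0:V, 1:V, 5:V, 9:V, 14:T, 15:V, 16:V, 17:V, 18:T, 19:T, 20:T, 21:T, 22:V, 23:V, 24:V, 25:T, 26:T, 27:T, 28:T edges: (14,0,cv); (14,1,cv); (14,9,cv); (18,1,cv); (18,15,cv); (18,17,cv); (19,5,cv); (19,15,cv); (19,16,cv); (20,9,cv); (20,16,cv); (20,17,cv); (21,15,cv); (21,16,cv); (21,17,cv); (25,0,cv); (25,22,cv); (25,24,cv); (26,1,cv); (26,22,cv); (26,23,cv); (27,9,cv); (27,23,cv); (27,24,cv); (28,22,cv); (28,23,cv); (28,24,cv)
final:
nodes: 0:V, 1:V, 5:V, 9:V, 14:T, 15:V, 16:V, 17:V, 18:T, 19:T, 20:T, 21:T, 22:V, 23:V, 24:V, 25:T, 26:T, 27:T, 28:T
edges: (14,0,cv); (14,1,cv); (14,9,cv); (18,1,cv); (18,15,cv); (18,17,cv); (19,5,cv); (19,15,cv); (19,16,cv); (20,9,cv); (20,16,cv); (20,17,cv); (21,15,cv); (21,16,cv); (21,17,cv); (25,0,cv); (25,22,cv); (25,24,cv); (26,1,cv); (26,22,cv); (26,23,cv); (27,9,cv); (27,23,cv); (27,24,cv); (28,22,cv); (28,23,cv); (28,24,cv)


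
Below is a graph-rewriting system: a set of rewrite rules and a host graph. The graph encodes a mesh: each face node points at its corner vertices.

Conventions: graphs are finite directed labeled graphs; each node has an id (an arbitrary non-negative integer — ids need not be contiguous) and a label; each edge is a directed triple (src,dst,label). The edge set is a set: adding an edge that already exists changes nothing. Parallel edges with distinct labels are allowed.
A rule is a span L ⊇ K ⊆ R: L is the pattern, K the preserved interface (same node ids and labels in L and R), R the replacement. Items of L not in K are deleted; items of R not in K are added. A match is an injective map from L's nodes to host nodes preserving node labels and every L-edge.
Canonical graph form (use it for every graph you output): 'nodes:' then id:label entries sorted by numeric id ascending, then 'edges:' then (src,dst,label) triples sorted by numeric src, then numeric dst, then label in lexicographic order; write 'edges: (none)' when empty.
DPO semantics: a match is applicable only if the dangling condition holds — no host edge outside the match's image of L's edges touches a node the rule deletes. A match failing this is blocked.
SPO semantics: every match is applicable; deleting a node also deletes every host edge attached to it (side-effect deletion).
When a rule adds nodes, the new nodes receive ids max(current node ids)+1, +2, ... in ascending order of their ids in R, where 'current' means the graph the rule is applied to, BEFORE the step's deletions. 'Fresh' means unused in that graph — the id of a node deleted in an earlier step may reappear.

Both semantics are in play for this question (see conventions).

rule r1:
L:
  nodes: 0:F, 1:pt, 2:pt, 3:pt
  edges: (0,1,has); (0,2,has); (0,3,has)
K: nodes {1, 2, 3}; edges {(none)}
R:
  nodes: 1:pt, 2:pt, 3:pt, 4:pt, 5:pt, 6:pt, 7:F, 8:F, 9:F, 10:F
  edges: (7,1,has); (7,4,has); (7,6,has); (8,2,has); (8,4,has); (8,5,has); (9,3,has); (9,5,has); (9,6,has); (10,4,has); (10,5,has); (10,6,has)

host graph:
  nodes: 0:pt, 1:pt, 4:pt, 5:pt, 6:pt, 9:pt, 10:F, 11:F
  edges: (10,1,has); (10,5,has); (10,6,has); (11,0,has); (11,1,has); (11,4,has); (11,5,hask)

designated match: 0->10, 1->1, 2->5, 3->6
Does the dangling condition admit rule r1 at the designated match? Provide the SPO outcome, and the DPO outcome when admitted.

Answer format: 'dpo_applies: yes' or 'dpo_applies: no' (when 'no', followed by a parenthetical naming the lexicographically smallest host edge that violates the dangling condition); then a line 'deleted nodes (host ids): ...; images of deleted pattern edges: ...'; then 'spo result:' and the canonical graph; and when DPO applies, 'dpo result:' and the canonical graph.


dpo_applies: yes
deleted nodes (host ids): 10; images of deleted pattern edges: (10,1,has); (10,5,has); (10,6,has)
spo result:
nodes: 0:pt, 1:pt, 4:pt, 5:pt, 6:pt, 9:pt, 11:F, 12:pt, 13:pt, 14:pt, 15:F, 16:F, 17:F, 18:F
edges: (11,0,has); (11,1,has); (11,4,has); (11,5,hask); (15,1,has); (15,12,has); (15,14,has); (16,5,has); (16,12,has); (16,13,has); (17,6,has); (17,13,has); (17,14,has); (18,12,has); (18,13,has); (18,14,has)
dpo result:
nodes: 0:pt, 1:pt, 4:pt, 5:pt, 6:pt, 9:pt, 11:F, 12:pt, 13:pt, 14:pt, 15:F, 16:F, 17:F, 18:F
edges: (11,0,has); (11,1,has); (11,4,has); (11,5,hask); (15,1,has); (15,12,has); (15,14,has); (16,5,has); (16,12,has); (16,13,has); (17,6,has); (17,13,has); (17,14,has); (18,12,has); (18,13,has); (18,14,has)


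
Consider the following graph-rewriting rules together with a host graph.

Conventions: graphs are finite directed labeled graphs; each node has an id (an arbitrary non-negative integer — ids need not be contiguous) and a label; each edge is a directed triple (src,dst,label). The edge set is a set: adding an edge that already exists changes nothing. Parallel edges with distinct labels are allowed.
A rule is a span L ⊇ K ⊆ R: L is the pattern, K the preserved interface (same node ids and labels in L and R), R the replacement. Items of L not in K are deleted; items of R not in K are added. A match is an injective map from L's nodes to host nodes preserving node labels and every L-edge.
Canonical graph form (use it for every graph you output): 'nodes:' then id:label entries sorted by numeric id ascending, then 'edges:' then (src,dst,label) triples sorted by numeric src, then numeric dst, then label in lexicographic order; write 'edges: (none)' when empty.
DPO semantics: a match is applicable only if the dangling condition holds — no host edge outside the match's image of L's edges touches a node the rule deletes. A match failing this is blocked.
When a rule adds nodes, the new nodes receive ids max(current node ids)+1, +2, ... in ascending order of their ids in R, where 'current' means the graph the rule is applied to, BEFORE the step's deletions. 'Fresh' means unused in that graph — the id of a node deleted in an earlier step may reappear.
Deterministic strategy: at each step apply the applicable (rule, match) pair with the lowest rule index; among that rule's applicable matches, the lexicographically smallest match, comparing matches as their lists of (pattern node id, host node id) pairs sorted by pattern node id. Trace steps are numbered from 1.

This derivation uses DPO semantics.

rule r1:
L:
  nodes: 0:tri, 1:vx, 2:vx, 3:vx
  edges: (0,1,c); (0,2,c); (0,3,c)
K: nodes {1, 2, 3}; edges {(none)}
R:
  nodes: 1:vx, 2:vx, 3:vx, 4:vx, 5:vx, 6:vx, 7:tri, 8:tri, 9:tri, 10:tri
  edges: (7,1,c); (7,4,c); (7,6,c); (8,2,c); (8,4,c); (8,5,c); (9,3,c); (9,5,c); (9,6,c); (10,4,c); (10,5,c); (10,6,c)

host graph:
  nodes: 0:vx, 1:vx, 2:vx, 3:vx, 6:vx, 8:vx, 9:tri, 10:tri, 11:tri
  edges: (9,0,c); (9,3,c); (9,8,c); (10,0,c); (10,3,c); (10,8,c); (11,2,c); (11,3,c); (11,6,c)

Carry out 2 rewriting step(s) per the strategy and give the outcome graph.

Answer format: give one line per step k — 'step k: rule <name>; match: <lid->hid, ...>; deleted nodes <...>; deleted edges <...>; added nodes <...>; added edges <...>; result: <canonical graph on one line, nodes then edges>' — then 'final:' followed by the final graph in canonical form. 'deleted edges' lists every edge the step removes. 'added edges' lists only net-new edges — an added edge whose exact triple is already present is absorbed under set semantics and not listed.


step 1: rule r1; match: 0->9, 1->0, 2->3, 3->8; deleted nodes 9; deleted edges (9,0,c); (9,3,c); (9,8,c); added nodes 12, 13, 14, 15, 16, 17, 18; added edges (15,0,c); (15,12,c); (15,14,c); (16,3,c); (16,12,c); (16,13,c); (17,8,c); (17,13,c); (17,14,c); (18,12,c); (18,13,c); (18,14,c); result: nodes: 0:vx, 1:vx, 2:vx, 3:vx, 6:vx, 8:vx, 10:tri, 11:tri, 12:vx, 13:vx, 14:vx, 15:tri, 16:tri, 17:tri, 18:tri edges: (10,0,c); (10,3,c); (10,8,c); (11,2,c); (11,3,c); (11,6,c); (15,0,c); (15,12,c); (15,14,c); (16,3,c); (16,12,c); (16,13,c); (17,8,c); (17,13,c); (17,14,c); (18,12,c); (18,13,c); (18,14,c)
step 2: rule r1; match: 0->10, 1->0, 2->3, 3->8; deleted nodes 10; deleted edges (10,0,c); (10,3,c); (10,8,c); added nodes 19, 20, 21, 22, 23, 24, 25; added edges (22,0,c); (22,19,c); (22,21,c); (23,3,c); (23,19,c); (23,20,c); (24,8,c); (24,20,c); (24,21,c); (25,19,c); (25,20,c); (25,21,c); result: nodes: 0:vx, 1:vx, 2:vx, 3:vx, 6:vx, 8:vx, 11:tri, 12:vx, 13:vx, 14:vx, 15:tri, 16:tri, 17:tri, 18:tri, 19:vx, 20:vx, 21:vx, 22:tri, 23:tri, 24:tri, 25:tri edges: (11,2,c); (11,3,c); (11,6,c); (15,0,c); (15,12,c); (15,14,c); (16,3,c); (16,12,c); (16,13,c); (17,8,c); (17,13,c); (17,14,c); (18,12,c); (18,13,c); (18,14,c); (22,0,c); (22,19,c); (22,21,c); (23,3,c); (23,19,c); (23,20,c); (24,8,c); (24,20,c); (24,21,c); (25,19,c); (25,20,c); (25,21,c)
final:
nodes: 0:vx, 1:vx, 2:vx, 3:vx, 6:vx, 8:vx, 11:tri, 12:vx, 13:vx, 14:vx, 15:tri, 16:tri, 17:tri, 18:tri, 19:vx, 20:vx, 21:vx, 22:tri, 23:tri, 24:tri, 25:tri
edges: (11,2,c); (11,3,c); (11,6,c); (15,0,c); (15,12,c); (15,14,c); (16,3,c); (16,12,c); (16,13,c); (17,8,c); (17,13,c); (17,14,c); (18,12,c); (18,13,c); (18,14,c); (22,0,c); (22,19,c); (22,21,c); (23,3,c); (23,19,c); (23,20,c); (24,8,c); (24,20,c); (24,21,c); (25,19,c); (25,20,c); (25,21,c)


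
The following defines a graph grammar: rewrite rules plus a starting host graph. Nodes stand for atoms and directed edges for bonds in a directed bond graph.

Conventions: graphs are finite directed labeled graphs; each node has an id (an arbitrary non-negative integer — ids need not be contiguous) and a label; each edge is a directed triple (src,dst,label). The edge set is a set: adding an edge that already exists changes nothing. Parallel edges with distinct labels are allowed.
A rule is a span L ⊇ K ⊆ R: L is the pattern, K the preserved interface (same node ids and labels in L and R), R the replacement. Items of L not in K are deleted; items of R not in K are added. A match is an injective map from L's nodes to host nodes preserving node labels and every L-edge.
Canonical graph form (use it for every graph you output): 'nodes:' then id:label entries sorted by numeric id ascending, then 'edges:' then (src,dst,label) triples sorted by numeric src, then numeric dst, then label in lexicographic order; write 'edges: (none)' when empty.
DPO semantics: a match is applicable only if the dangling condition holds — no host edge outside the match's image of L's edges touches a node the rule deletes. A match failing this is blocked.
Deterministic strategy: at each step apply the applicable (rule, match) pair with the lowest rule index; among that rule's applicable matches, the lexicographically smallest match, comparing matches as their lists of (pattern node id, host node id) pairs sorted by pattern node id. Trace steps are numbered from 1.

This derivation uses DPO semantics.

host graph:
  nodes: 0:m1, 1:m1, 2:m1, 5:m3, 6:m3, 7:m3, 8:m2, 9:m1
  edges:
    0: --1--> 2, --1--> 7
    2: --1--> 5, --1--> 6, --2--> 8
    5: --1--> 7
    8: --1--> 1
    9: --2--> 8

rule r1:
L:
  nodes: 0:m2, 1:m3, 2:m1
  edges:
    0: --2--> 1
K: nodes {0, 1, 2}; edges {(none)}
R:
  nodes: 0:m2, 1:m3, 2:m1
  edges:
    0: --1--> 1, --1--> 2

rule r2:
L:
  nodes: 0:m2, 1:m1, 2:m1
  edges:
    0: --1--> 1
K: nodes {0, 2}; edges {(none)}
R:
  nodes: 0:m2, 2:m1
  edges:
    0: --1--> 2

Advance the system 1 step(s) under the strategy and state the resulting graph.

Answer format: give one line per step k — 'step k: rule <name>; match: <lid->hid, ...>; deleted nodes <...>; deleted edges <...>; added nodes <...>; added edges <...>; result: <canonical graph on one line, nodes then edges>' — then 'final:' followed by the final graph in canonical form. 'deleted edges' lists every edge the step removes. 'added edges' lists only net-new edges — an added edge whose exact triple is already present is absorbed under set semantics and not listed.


step 1: rule r2; match: 0->8, 1->1, 2->0; deleted nodes 1; deleted edges (8,1,1); added nodes (none); added edges (8,0,1); result: nodes: 0:m1, 2:m1, 5:m3, 6:m3, 7:m3, 8:m2, 9:m1 edges: (0,2,1); (0,7,1); (2,5,1); (2,6,1); (2,8,2); (5,7,1); (8,0,1); (9,8,2)
final:
nodes: 0:m1, 2:m1, 5:m3, 6:m3, 7:m3, 8:m2, 9:m1
edges: (0,2,1); (0,7,1); (2,5,1); (2,6,1); (2,8,2); (5,7,1); (8,0,1); (9,8,2)


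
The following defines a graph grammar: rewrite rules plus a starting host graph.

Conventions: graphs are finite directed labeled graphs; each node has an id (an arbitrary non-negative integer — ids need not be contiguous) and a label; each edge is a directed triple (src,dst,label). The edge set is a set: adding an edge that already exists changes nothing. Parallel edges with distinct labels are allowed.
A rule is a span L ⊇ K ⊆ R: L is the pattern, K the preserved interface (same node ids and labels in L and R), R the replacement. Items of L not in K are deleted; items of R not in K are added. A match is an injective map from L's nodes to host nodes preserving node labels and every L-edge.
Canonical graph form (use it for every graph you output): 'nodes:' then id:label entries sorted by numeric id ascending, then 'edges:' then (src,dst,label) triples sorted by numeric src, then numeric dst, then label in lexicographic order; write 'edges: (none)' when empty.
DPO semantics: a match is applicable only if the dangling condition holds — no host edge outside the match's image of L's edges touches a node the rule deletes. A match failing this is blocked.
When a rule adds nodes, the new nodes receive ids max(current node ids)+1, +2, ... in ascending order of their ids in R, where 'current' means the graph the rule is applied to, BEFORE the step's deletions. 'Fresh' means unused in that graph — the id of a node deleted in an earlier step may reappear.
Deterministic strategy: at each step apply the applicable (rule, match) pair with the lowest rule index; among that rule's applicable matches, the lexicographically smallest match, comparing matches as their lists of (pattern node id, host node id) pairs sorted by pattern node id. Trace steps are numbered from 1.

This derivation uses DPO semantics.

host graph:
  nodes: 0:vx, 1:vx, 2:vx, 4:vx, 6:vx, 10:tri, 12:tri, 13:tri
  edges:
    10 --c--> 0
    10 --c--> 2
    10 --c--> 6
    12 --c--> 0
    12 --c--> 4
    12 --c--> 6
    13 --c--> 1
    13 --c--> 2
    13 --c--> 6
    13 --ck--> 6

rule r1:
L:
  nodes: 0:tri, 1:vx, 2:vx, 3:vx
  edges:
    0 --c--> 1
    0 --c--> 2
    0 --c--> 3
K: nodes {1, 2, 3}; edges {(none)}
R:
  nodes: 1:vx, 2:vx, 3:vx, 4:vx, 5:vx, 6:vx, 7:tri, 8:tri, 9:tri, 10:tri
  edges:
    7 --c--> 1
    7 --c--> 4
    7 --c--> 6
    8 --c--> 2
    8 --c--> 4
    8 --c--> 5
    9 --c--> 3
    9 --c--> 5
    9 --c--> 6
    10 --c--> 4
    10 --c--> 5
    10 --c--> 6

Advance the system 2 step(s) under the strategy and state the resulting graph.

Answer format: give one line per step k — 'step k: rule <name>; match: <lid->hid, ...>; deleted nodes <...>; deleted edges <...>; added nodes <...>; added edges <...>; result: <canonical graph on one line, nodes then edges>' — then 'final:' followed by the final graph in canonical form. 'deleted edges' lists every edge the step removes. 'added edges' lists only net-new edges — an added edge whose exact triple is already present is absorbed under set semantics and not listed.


step 1: rule r1; match: 0->10, 1->0, 2->2, 3->6; deleted nodes 10; deleted edges (10,0,c); (10,2,c); (10,6,c); added nodes 14, 15, 16, 17, 18, 19, 20; added edges (17,0,c); (17,14,c); (17,16,c); (18,2,c); (18,14,c); (18,15,c); (19,6,c); (19,15,c); (19,16,c); (20,14,c); (20,15,c); (20,16,c); result: nodes: 0:vx, 1:vx, 2:vx, 4:vx, 6:vx, 12:tri, 13:tri, 14:vx, 15:vx, 16:vx, 17:tri, 18:tri, 19:tri, 20:tri edges: (12,0,c); (12,4,c); (12,6,c); (13,1,c); (13,2,c); (13,6,c); (13,6,ck); (17,0,c); (17,14,c); (17,16,c); (18,2,c); (18,14,c); (18,15,c); (19,6,c); (19,15,c); (19,16,c); (20,14,c); (20,15,c); (20,16,c)
step 2: rule r1; match: 0->12, 1->0, 2->4, 3->6; deleted nodes 12; deleted edges (12,0,c); (12,4,c); (12,6,c); added nodes 21, 22, 23, 24, 25, 26, 27; added edges (24,0,c); (24,21,c); (24,23,c); (25,4,c); (25,21,c); (25,22,c); (26,6,c); (26,22,c); (26,23,c); (27,21,c); (27,22,c); (27,23,c); result: nodes: 0:vx, 1:vx, 2:vx, 4:vx, 6:vx, 13:tri, 14:vx, 15:vx, 16:vx, 17:tri, 18:tri, 19:tri, 20:tri, 21:vx, 22:vx, 23:vx, 24:tri, 25:tri, 26:tri, 27:tri edges: (13,1,c); (13,2,c); (13,6,c); (13,6,ck); (17,0,c); (17,14,c); (17,16,c); (18,2,c); (18,14,c); (18,15,c); (19,6,c); (19,15,c); (19,16,c); (20,14,c); (20,15,c); (20,16,c); (24,0,c); (24,21,c); (24,23,c); (25,4,c); (25,21,c); (25,22,c); (26,6,c); (26,22,c); (26,23,c); (27,21,c); (27,22,c); (27,23,c)
final:
nodes: 0:vx, 1:vx, 2:vx, 4:vx, 6:vx, 13:tri, 14:vx, 15:vx, 16:vx, 17:tri, 18:tri, 19:tri, 20:tri, 21:vx, 22:vx, 23:vx, 24:tri, 25:tri, 26:tri, 27:tri
edges: (13,1,c); (13,2,c); (13,6,c); (13,6,ck); (17,0,c); (17,14,c); (17,16,c); (18,2,c); (18,14,c); (18,15,c); (19,6,c); (19,15,c); (19,16,c); (20,14,c); (20,15,c); (20,16,c); (24,0,c); (24,21,c); (24,23,c); (25,4,c); (25,21,c); (25,22,c); (26,6,c); (26,22,c); (26,23,c); (27,21,c); (27,22,c); (27,23,c)


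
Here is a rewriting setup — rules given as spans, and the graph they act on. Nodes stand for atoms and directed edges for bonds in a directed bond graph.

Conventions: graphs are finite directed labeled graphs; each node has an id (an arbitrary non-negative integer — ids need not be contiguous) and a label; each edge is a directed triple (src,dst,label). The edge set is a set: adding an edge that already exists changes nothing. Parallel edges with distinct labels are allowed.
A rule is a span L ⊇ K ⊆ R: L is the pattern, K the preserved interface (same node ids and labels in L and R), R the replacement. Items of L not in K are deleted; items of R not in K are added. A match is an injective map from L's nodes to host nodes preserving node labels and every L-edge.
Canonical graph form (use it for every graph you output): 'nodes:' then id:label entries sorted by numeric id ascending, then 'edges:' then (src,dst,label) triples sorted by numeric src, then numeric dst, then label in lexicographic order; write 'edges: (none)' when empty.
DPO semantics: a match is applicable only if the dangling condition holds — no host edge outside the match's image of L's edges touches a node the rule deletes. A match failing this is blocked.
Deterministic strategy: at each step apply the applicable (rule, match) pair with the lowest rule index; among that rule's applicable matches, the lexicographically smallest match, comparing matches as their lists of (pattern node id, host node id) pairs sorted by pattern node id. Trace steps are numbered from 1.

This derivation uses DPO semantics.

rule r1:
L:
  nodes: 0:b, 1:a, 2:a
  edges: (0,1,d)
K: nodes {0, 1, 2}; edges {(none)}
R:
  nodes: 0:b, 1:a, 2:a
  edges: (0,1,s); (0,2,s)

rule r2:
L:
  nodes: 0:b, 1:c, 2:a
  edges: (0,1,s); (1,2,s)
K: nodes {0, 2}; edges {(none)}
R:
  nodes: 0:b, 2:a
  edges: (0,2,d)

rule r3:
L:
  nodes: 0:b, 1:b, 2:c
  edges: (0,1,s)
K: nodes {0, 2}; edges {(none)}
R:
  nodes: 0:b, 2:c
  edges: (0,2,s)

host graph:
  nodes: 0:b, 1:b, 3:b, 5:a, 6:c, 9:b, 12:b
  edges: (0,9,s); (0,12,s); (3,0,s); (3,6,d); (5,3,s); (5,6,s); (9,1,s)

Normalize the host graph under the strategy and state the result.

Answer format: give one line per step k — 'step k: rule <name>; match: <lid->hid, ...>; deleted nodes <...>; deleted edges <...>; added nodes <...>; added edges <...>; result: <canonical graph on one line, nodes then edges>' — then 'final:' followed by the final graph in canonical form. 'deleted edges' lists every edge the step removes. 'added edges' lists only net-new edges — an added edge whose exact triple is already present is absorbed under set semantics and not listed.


step 1: rule r3; match: 0->0, 1->12, 2->6; deleted nodes 12; deleted edges (0,12,s); added nodes (none); added edges (0,6,s); result: nodes: 0:b, 1:b, 3:b, 5:a, 6:c, 9:b edges: (0,6,s); (0,9,s); (3,0,s); (3,6,d); (5,3,s); (5,6,s); (9,1,s)
step 2: rule r3; match: 0->9, 1->1, 2->6; deleted nodes 1; deleted edges (9,1,s); added nodes (none); added edges (9,6,s); result: nodes: 0:b, 3:b, 5:a, 6:c, 9:b edges: (0,6,s); (0,9,s); (3,0,s); (3,6,d); (5,3,s); (5,6,s); (9,6,s)
final:
nodes: 0:b, 3:b, 5:a, 6:c, 9:b
edges: (0,6,s); (0,9,s); (3,0,s); (3,6,d); (5,3,s); (5,6,s); (9,6,s)


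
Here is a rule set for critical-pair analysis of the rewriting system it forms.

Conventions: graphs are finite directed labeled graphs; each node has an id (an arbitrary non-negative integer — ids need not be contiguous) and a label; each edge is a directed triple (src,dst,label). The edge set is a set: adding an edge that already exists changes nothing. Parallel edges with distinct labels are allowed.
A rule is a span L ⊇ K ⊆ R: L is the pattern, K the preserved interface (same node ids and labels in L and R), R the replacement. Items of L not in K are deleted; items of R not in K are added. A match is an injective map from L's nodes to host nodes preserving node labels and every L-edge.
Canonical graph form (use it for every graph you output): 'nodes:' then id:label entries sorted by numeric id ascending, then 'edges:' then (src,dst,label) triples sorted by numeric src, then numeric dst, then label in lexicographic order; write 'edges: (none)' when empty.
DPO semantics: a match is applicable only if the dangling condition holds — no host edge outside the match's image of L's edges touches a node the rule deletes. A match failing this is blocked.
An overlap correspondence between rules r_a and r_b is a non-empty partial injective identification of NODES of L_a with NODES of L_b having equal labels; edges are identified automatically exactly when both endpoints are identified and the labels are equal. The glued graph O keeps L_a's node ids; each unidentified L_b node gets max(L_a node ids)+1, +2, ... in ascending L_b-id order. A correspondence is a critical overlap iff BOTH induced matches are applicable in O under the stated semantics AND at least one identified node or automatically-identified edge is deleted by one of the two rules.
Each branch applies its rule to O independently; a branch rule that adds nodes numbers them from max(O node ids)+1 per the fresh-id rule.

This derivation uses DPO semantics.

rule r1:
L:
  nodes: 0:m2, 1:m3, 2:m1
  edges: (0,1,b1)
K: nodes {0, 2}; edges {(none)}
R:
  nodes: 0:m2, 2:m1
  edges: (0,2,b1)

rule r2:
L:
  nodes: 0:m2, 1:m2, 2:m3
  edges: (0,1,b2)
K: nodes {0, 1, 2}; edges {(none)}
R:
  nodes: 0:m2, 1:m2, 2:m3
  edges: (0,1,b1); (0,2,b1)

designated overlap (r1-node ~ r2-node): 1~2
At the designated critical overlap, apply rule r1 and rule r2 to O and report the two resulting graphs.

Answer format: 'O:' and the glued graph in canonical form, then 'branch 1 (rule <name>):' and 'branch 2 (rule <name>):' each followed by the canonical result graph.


O:
nodes: 0:m2, 1:m3, 2:m1, 3:m2, 4:m2
edges: (0,1,b1); (3,4,b2)
branch 1 (rule r1):
nodes: 0:m2, 2:m1, 3:m2, 4:m2
edges: (0,2,b1); (3,4,b2)
branch 2 (rule r2):
nodes: 0:m2, 1:m3, 2:m1, 3:m2, 4:m2
edges: (0,1,b1); (3,1,b1); (3,4,b1)


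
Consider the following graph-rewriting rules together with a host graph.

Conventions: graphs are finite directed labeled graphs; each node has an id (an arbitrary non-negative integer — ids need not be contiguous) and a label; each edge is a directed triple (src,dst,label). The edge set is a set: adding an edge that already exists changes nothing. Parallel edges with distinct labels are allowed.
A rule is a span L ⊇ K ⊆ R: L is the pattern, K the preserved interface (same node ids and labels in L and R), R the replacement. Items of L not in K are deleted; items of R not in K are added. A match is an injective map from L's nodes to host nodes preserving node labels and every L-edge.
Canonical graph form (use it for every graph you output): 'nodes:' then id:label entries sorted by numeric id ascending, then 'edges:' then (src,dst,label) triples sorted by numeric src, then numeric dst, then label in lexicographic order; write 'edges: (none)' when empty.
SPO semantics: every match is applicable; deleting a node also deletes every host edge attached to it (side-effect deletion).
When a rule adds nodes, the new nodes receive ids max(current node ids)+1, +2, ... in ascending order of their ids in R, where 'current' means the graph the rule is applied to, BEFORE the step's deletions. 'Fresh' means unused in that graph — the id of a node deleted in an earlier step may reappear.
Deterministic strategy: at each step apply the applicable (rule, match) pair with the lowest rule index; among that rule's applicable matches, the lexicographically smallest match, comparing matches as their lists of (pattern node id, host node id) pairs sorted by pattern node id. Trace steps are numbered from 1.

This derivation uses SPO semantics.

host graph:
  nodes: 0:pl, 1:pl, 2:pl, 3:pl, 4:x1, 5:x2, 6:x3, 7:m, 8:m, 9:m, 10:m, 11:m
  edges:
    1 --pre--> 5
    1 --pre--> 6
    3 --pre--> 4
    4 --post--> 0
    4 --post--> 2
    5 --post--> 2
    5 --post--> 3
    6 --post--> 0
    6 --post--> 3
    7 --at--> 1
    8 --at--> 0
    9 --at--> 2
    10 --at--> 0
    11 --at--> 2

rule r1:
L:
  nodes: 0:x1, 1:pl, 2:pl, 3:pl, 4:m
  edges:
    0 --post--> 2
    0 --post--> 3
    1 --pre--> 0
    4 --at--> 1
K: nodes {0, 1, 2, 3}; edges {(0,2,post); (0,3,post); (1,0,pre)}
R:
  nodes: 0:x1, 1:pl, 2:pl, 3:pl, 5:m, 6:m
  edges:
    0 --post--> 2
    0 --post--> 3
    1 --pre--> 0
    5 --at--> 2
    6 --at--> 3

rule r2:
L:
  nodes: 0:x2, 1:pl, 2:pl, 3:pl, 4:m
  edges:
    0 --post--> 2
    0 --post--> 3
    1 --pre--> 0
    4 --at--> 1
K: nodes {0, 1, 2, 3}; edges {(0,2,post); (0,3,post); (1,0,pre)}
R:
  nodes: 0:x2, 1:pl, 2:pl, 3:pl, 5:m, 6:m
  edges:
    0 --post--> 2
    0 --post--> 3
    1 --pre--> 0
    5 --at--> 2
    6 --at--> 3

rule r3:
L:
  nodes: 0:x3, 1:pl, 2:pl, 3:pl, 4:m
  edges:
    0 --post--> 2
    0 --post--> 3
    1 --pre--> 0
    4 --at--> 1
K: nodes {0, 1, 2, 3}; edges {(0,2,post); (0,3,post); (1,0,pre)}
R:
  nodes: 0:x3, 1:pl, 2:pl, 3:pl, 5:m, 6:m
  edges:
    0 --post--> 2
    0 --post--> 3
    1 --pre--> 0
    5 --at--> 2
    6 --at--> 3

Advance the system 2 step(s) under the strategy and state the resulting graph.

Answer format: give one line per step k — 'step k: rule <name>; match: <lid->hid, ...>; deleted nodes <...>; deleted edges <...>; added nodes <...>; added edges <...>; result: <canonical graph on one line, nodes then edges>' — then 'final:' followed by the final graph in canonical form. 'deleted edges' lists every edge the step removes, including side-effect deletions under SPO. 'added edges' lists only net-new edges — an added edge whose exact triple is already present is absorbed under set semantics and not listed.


step 1: rule r2; match: 0->5, 1->1, 2->2, 3->3, 4->7; deleted nodes 7; deleted edges (7,1,at); added nodes 12, 13; added edges (12,2,at); (13,3,at); result: nodes: 0:pl, 1:pl, 2:pl, 3:pl, 4:x1, 5:x2, 6:x3, 8:m, 9:m, 10:m, 11:m, 12:m, 13:m edges: (1,5,pre); (1,6,pre); (3,4,pre); (4,0,post); (4,2,post); (5,2,post); (5,3,post); (6,0,post); (6,3,post); (8,0,at); (9,2,at); (10,0,at); (11,2,at); (12,2,at); (13,3,at)
step 2: rule r1; match: 0->4, 1->3, 2->0, 3->2, 4->13; deleted nodes 13; deleted edges (13,3,at); added nodes 14, 15; added edges (14,0,at); (15,2,at); result: nodes: 0:pl, 1:pl, 2:pl, 3:pl, 4:x1, 5:x2, 6:x3, 8:m, 9:m, 10:m, 11:m, 12:m, 14:m, 15:m edges: (1,5,pre); (1,6,pre); (3,4,pre); (4,0,post); (4,2,post); (5,2,post); (5,3,post); (6,0,post); (6,3,post); (8,0,at); (9,2,at); (10,0,at); (11,2,at); (12,2,at); (14,0,at); (15,2,at)
final:
nodes: 0:pl, 1:pl, 2:pl, 3:pl, 4:x1, 5:x2, 6:x3, 8:m, 9:m, 10:m, 11:m, 12:m, 14:m, 15:m
edges: (1,5,pre); (1,6,pre); (3,4,pre); (4,0,post); (4,2,post); (5,2,post); (5,3,post); (6,0,post); (6,3,post); (8,0,at); (9,2,at); (10,0,at); (11,2,at); (12,2,at); (14,0,at); (15,2,at)
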